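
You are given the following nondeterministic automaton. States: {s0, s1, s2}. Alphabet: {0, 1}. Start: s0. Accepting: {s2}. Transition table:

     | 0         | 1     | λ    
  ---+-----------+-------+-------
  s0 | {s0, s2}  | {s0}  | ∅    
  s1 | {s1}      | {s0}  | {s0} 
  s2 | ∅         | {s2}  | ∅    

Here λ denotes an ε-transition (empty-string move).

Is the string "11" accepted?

No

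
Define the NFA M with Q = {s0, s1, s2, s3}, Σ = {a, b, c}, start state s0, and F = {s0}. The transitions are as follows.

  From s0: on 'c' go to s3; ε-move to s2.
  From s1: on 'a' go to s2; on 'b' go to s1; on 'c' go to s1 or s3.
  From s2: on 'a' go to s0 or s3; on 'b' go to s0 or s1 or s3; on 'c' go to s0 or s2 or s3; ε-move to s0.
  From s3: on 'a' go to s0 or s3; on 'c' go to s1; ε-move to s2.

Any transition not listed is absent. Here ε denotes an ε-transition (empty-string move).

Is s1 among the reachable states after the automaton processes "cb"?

Yes

Start: ε-closure({s0}) = {s0, s2}.
Read 'c': s0→{s3}, s2→{s0, s2, s3}; now {s0, s2, s3}.
Read 'b': s0→∅, s2→{s0, s1, s3}, s3→∅; union {s0, s1, s3}; ε-closure = {s0, s1, s2, s3}.
State s1 is in {s0, s1, s2, s3}.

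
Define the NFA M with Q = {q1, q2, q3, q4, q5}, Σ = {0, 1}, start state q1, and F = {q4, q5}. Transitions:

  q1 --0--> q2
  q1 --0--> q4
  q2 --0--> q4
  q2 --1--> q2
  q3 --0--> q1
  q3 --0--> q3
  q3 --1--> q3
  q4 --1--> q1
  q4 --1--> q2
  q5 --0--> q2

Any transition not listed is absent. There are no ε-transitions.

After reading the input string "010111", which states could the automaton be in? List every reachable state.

{q2}

Start in {q1}.
Read '0': q1→{q2, q4}; now {q2, q4}.
Read '1': q2→{q2}, q4→{q1, q2}; now {q1, q2}.
Read '0': q1→{q2, q4}, q2→{q4}; now {q2, q4}.
Read '1': q2→{q2}, q4→{q1, q2}; now {q1, q2}.
Read '1': q1→∅, q2→{q2}; now {q2}.
Read '1': q2→{q2}; now {q2}.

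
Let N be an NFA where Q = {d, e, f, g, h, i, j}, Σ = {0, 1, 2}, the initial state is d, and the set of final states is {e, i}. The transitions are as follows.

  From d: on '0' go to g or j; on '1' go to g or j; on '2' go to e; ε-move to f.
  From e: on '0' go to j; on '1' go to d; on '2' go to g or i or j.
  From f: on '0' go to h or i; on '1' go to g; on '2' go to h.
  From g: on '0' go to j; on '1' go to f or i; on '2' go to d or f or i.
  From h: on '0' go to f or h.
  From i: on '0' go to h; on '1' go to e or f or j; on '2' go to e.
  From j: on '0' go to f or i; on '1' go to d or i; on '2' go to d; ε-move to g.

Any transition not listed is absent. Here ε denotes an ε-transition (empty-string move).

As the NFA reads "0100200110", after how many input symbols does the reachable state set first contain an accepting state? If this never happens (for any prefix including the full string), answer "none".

Start: ε-closure({d}) = {d, f}.
Read '0': {d, f} → {g, h, i, j}.
None of the earlier sets intersect F, but {g, h, i, j} does.

1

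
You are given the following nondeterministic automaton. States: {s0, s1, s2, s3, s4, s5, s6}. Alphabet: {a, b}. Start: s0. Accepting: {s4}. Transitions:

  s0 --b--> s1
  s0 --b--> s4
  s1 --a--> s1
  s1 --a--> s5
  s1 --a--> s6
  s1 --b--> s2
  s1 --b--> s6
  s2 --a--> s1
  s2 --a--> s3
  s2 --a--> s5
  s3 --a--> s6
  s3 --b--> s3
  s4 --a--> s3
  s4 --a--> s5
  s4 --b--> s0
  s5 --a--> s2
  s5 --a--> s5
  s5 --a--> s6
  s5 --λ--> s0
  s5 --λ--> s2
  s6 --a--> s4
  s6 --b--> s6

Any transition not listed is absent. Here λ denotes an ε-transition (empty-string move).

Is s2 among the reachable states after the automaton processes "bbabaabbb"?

Yes

Start in {s0}.
Read 'b': s0→{s1, s4}; now {s1, s4}.
Read 'b': s1→{s2, s6}, s4→{s0}; now {s0, s2, s6}.
Read 'a': s0→∅, s2→{s1, s3, s5}, s6→{s4}; union {s1, s3, s4, s5}; ε-closure = {s0, s1, s2, s3, s4, s5}.
Read 'b': s0→{s1, s4}, s1→{s2, s6}, s2→∅, s3→{s3}, s4→{s0}, s5→∅; now {s0, s1, s2, s3, s4, s6}.
Read 'a': s0→∅, s1→{s1, s5, s6}, s2→{s1, s3, s5}, s3→{s6}, s4→{s3, s5}, s6→{s4}; union {s1, s3, s4, s5, s6}; ε-closure = {s0, s1, s2, s3, s4, s5, s6}.
Read 'a': s0→∅, s1→{s1, s5, s6}, s2→{s1, s3, s5}, s3→{s6}, s4→{s3, s5}, s5→{s2, s5, s6}, s6→{s4}; union {s1, s2, s3, s4, s5, s6}; ε-closure = {s0, s1, s2, s3, s4, s5, s6}.
Read 'b': s0→{s1, s4}, s1→{s2, s6}, s2→∅, s3→{s3}, s4→{s0}, s5→∅, s6→{s6}; now {s0, s1, s2, s3, s4, s6}.
Read 'b': s0→{s1, s4}, s1→{s2, s6}, s2→∅, s3→{s3}, s4→{s0}, s6→{s6}; now {s0, s1, s2, s3, s4, s6}.
Read 'b': s0→{s1, s4}, s1→{s2, s6}, s2→∅, s3→{s3}, s4→{s0}, s6→{s6}; now {s0, s1, s2, s3, s4, s6}.
State s2 is in {s0, s1, s2, s3, s4, s6}.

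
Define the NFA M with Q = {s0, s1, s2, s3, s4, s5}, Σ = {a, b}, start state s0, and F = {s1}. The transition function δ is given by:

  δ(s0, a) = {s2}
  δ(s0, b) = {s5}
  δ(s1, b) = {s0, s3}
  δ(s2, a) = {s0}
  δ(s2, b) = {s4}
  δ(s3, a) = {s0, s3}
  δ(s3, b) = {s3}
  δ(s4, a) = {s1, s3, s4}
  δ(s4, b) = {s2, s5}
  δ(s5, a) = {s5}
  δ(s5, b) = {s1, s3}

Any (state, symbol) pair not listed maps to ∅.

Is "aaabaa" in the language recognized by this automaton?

Yes

Start in {s0}.
Read 'a': {s0} → {s2}.
Read 'a': {s2} → {s0}.
Read 'a': {s0} → {s2}.
Read 'b': {s2} → {s4}.
Read 'a': {s4} → {s1, s3, s4}.
Read 'a': {s1, s3, s4} → {s0, s1, s3, s4}.
The final set {s0, s1, s3, s4} contains the accepting state s1.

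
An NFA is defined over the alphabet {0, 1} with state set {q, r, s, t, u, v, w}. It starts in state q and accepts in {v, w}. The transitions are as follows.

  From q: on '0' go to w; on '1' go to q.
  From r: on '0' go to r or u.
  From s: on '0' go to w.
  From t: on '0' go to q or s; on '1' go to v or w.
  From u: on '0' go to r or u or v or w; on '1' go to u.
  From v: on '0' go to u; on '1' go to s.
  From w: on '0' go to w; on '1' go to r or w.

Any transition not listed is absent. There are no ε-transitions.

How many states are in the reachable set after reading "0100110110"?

4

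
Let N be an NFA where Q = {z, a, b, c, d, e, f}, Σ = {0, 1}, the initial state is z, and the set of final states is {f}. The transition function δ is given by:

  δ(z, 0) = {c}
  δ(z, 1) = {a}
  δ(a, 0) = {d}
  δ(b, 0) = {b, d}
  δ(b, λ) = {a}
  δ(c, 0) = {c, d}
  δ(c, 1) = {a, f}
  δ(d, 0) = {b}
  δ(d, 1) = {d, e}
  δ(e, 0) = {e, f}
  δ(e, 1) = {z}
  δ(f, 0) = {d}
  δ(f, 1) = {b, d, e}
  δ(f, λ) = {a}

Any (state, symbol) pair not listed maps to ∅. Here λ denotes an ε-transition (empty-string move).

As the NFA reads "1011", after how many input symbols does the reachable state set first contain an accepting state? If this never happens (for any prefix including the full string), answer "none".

Start in {z}.
Read '1': z→{a}; now {a}.
Read '0': a→{d}; now {d}.
Read '1': d→{d, e}; now {d, e}.
Read '1': d→{d, e}, e→{z}; now {z, d, e}.
No reachable set along the way intersects F.

none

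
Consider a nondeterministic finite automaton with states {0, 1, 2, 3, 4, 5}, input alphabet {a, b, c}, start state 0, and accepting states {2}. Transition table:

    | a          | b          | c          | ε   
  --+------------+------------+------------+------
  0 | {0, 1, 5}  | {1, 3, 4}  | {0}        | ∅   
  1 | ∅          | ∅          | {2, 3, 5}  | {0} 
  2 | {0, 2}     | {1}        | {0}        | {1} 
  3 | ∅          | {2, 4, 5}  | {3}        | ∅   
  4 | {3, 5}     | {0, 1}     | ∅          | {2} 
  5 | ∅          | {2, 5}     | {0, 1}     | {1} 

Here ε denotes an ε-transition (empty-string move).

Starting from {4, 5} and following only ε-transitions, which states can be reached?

Begin with {4, 5}.
ε-move 4 → 2; add 2.
ε-move 2 → 1; add 1.
ε-move 1 → 0; add 0.

{0, 1, 2, 4, 5}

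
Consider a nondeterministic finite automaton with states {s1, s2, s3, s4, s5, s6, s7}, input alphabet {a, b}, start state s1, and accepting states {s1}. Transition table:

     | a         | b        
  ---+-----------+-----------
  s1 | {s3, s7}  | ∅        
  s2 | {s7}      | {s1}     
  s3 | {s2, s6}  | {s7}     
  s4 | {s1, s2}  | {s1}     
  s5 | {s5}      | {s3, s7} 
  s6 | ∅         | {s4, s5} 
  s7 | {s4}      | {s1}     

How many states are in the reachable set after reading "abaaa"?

Start in {s1}.
Read 'a': s1→{s3, s7}; now {s3, s7}.
Read 'b': s3→{s7}, s7→{s1}; now {s1, s7}.
Read 'a': s1→{s3, s7}, s7→{s4}; now {s3, s4, s7}.
Read 'a': s3→{s2, s6}, s4→{s1, s2}, s7→{s4}; now {s1, s2, s4, s6}.
Read 'a': s1→{s3, s7}, s2→{s7}, s4→{s1, s2}, s6→∅; now {s1, s2, s3, s7}.
That set has 4 states.

4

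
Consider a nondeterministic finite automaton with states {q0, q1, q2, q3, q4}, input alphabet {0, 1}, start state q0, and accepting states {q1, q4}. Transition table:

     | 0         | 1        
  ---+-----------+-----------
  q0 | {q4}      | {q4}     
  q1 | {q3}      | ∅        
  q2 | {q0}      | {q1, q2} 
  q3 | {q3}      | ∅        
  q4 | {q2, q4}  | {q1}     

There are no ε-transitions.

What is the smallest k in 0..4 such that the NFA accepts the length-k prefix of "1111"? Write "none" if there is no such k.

1

Start in {q0}.
Read '1': q0→{q4}; now {q4}.
None of the earlier sets intersect F, but {q4} does.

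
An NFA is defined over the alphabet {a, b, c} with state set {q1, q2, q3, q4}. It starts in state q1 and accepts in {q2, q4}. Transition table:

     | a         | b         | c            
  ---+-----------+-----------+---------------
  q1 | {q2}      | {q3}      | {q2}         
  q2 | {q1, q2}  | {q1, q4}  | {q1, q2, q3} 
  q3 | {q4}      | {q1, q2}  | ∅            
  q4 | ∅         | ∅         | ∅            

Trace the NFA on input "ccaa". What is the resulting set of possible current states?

Start in {q1}.
Read 'c': {q1} → {q2}.
Read 'c': {q2} → {q1, q2, q3}.
Read 'a': {q1, q2, q3} → {q1, q2, q4}.
Read 'a': {q1, q2, q4} → {q1, q2}.

{q1, q2}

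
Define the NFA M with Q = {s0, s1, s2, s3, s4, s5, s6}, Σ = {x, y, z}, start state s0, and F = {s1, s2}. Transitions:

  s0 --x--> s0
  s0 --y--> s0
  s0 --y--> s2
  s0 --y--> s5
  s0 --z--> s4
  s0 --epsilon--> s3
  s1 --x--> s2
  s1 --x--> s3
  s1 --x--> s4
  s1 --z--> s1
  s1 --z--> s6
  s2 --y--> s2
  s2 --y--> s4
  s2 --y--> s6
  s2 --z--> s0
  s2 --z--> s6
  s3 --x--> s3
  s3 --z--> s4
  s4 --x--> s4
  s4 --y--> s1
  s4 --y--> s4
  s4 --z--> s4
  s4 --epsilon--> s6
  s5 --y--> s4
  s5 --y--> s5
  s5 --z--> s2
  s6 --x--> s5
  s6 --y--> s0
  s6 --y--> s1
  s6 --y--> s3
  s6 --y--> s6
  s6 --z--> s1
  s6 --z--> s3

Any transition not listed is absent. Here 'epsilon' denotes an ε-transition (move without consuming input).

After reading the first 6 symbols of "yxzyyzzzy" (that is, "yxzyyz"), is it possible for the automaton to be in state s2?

Start: ε-closure({s0}) = {s0, s3}.
Read 'y': {s0, s3} → {s0, s2, s3, s5}.
Read 'x': {s0, s2, s3, s5} → {s0, s3}.
Read 'z': {s0, s3} → {s4, s6}.
Read 'y': {s4, s6} → {s0, s1, s3, s4, s6}.
Read 'y': {s0, s1, s3, s4, s6} → {s0, s1, s2, s3, s4, s5, s6}.
Read 'z': {s0, s1, s2, s3, s4, s5, s6} → {s0, s1, s2, s3, s4, s6}.
State s2 is in {s0, s1, s2, s3, s4, s6}.

Yes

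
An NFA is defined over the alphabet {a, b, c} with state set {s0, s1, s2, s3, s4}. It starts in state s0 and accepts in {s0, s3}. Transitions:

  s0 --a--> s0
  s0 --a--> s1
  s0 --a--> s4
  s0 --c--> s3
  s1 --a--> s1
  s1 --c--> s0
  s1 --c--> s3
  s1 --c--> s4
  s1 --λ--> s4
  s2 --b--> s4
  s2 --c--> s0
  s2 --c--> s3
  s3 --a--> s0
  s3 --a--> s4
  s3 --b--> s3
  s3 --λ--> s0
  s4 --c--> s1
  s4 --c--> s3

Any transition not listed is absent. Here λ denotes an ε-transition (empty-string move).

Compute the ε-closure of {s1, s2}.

Begin with {s1, s2}.
ε-move s1 → s4; add s4.

{s1, s2, s4}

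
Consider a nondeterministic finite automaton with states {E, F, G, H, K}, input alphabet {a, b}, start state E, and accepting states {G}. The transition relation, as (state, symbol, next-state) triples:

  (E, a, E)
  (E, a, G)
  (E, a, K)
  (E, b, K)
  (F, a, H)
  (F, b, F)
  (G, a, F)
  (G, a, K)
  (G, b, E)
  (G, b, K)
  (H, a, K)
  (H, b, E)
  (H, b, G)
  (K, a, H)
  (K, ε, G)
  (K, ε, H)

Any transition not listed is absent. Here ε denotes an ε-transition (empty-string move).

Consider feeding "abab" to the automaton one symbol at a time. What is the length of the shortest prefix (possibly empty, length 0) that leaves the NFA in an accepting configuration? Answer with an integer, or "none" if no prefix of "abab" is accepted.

1

Start in {E}.
Read 'a': E→{E, G, K}; union {E, G, K}; ε-closure = {E, G, H, K}.
None of the earlier sets intersect F, but {E, G, H, K} does.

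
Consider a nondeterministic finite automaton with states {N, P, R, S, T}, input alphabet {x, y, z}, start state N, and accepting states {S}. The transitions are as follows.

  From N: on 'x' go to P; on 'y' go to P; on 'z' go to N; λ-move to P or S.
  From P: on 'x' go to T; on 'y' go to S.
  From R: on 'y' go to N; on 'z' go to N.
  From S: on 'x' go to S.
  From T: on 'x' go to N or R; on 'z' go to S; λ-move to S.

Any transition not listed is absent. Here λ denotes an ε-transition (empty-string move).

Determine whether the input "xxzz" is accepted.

Yes

Start: ε-closure({N}) = {N, P, S}.
Read 'x': N→{P}, P→{T}, S→{S}; now {P, S, T}.
Read 'x': P→{T}, S→{S}, T→{N, R}; union {N, R, S, T}; ε-closure = {N, P, R, S, T}.
Read 'z': N→{N}, P→∅, R→{N}, S→∅, T→{S}; union {N, S}; ε-closure = {N, P, S}.
Read 'z': N→{N}, P→∅, S→∅; union {N}; ε-closure = {N, P, S}.
The final set {N, P, S} contains the accepting state S.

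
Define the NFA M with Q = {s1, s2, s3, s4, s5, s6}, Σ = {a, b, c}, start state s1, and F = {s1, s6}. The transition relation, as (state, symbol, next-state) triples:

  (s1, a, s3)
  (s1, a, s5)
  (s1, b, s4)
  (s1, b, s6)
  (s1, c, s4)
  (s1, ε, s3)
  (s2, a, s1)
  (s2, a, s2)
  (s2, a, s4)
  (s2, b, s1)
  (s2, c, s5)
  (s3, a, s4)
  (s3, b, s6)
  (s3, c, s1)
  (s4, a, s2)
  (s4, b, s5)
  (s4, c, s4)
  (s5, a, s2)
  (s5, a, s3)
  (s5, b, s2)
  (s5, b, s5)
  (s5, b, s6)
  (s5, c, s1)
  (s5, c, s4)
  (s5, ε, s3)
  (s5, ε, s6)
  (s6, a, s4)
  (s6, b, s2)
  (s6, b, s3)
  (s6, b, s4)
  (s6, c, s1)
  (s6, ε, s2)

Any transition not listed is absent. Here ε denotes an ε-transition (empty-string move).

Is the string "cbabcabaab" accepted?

Start: ε-closure({s1}) = {s1, s3}.
Read 'c': {s1, s3} → {s1, s3, s4}.
Read 'b': {s1, s3, s4} → {s2, s3, s4, s5, s6}.
Read 'a': {s2, s3, s4, s5, s6} → {s1, s2, s3, s4}.
Read 'b': {s1, s2, s3, s4} → {s1, s2, s3, s4, s5, s6}.
Read 'c': {s1, s2, s3, s4, s5, s6} → {s1, s2, s3, s4, s5, s6}.
Read 'a': {s1, s2, s3, s4, s5, s6} → {s1, s2, s3, s4, s5, s6}.
Read 'b': {s1, s2, s3, s4, s5, s6} → {s1, s2, s3, s4, s5, s6}.
Read 'a': {s1, s2, s3, s4, s5, s6} → {s1, s2, s3, s4, s5, s6}.
Read 'a': {s1, s2, s3, s4, s5, s6} → {s1, s2, s3, s4, s5, s6}.
Read 'b': {s1, s2, s3, s4, s5, s6} → {s1, s2, s3, s4, s5, s6}.
The final set {s1, s2, s3, s4, s5, s6} contains the accepting states s1, s6.

Yes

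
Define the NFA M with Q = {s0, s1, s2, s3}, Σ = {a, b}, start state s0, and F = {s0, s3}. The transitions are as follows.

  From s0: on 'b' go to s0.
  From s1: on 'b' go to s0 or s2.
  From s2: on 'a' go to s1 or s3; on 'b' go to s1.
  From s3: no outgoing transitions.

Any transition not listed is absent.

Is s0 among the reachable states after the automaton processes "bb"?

Start in {s0}.
Read 'b': s0→{s0}; now {s0}.
Read 'b': s0→{s0}; now {s0}.
State s0 is in {s0}.

Yes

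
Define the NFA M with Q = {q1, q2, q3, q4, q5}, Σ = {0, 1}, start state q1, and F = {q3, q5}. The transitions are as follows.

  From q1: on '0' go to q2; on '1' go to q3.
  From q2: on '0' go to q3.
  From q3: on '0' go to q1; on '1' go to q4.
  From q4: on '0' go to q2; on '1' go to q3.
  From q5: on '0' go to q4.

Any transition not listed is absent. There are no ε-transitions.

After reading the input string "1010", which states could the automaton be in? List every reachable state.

{q1}

Start in {q1}.
Read '1': {q1} → {q3}.
Read '0': {q3} → {q1}.
Read '1': {q1} → {q3}.
Read '0': {q3} → {q1}.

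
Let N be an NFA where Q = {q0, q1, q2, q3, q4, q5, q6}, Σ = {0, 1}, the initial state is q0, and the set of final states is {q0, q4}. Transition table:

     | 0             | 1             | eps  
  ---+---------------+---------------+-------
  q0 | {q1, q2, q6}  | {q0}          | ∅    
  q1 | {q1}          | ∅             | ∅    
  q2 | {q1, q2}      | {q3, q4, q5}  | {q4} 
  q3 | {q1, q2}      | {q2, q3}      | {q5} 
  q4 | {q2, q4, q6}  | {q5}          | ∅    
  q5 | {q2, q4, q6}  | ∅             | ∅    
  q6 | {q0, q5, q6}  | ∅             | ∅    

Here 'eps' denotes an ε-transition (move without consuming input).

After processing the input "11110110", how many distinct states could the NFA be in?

4

Start in {q0}.
Read '1': {q0} → {q0}.
Read '1': {q0} → {q0}.
Read '1': {q0} → {q0}.
Read '1': {q0} → {q0}.
Read '0': {q0} → {q1, q2, q4, q6}.
Read '1': {q1, q2, q4, q6} → {q3, q4, q5}.
Read '1': {q3, q4, q5} → {q2, q3, q4, q5}.
Read '0': {q2, q3, q4, q5} → {q1, q2, q4, q6}.
That set has 4 states.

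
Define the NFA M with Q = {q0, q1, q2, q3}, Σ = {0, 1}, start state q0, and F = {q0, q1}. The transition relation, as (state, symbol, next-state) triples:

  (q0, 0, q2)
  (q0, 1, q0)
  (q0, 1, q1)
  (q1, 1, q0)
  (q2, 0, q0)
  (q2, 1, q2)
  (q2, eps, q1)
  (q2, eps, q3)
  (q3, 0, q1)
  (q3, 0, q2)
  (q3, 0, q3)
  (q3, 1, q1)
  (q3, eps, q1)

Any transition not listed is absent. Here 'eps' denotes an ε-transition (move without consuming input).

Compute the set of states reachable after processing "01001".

{q0, q1, q2, q3}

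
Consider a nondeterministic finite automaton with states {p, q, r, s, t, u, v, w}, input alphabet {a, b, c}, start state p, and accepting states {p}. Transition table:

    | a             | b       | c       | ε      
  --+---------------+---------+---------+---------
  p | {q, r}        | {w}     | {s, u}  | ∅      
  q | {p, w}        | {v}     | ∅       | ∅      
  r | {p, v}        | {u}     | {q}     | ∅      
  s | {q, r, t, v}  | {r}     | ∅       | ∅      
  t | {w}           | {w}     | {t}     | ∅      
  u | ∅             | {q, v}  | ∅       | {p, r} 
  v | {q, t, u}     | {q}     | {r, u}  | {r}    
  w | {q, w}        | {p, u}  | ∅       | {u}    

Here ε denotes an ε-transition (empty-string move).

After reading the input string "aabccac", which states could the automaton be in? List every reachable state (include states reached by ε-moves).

{p, q, r, s, t, u}

Start in {p}.
Read 'a': p→{q, r}; now {q, r}.
Read 'a': q→{p, w}, r→{p, v}; union {p, v, w}; ε-closure = {p, r, u, v, w}.
Read 'b': p→{w}, r→{u}, u→{q, v}, v→{q}, w→{p, u}; union {p, q, u, v, w}; ε-closure = {p, q, r, u, v, w}.
Read 'c': p→{s, u}, q→∅, r→{q}, u→∅, v→{r, u}, w→∅; union {q, r, s, u}; ε-closure = {p, q, r, s, u}.
Read 'c': p→{s, u}, q→∅, r→{q}, s→∅, u→∅; union {q, s, u}; ε-closure = {p, q, r, s, u}.
Read 'a': p→{q, r}, q→{p, w}, r→{p, v}, s→{q, r, t, v}, u→∅; union {p, q, r, t, v, w}; ε-closure = {p, q, r, t, u, v, w}.
Read 'c': p→{s, u}, q→∅, r→{q}, t→{t}, u→∅, v→{r, u}, w→∅; union {q, r, s, t, u}; ε-closure = {p, q, r, s, t, u}.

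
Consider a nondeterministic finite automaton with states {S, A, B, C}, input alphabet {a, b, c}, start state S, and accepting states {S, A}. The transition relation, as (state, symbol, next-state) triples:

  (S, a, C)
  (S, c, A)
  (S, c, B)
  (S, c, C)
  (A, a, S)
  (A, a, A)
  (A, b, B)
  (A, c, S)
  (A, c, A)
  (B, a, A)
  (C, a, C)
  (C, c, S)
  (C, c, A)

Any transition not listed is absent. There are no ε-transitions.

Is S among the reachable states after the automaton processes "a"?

No

Start in {S}.
Read 'a': {S} → {C}.
State S is not in {C}.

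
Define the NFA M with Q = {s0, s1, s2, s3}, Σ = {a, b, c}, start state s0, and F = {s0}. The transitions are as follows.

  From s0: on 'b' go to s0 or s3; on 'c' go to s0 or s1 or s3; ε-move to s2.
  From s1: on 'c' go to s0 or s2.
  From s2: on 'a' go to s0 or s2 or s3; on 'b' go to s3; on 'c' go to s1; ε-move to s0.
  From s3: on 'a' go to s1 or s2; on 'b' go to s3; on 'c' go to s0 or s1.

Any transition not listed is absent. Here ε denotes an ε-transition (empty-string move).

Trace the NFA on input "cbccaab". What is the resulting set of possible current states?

{s0, s2, s3}

Start: ε-closure({s0}) = {s0, s2}.
Read 'c': s0→{s0, s1, s3}, s2→{s1}; union {s0, s1, s3}; ε-closure = {s0, s1, s2, s3}.
Read 'b': s0→{s0, s3}, s1→∅, s2→{s3}, s3→{s3}; union {s0, s3}; ε-closure = {s0, s2, s3}.
Read 'c': s0→{s0, s1, s3}, s2→{s1}, s3→{s0, s1}; union {s0, s1, s3}; ε-closure = {s0, s1, s2, s3}.
Read 'c': s0→{s0, s1, s3}, s1→{s0, s2}, s2→{s1}, s3→{s0, s1}; now {s0, s1, s2, s3}.
Read 'a': s0→∅, s1→∅, s2→{s0, s2, s3}, s3→{s1, s2}; now {s0, s1, s2, s3}.
Read 'a': s0→∅, s1→∅, s2→{s0, s2, s3}, s3→{s1, s2}; now {s0, s1, s2, s3}.
Read 'b': s0→{s0, s3}, s1→∅, s2→{s3}, s3→{s3}; union {s0, s3}; ε-closure = {s0, s2, s3}.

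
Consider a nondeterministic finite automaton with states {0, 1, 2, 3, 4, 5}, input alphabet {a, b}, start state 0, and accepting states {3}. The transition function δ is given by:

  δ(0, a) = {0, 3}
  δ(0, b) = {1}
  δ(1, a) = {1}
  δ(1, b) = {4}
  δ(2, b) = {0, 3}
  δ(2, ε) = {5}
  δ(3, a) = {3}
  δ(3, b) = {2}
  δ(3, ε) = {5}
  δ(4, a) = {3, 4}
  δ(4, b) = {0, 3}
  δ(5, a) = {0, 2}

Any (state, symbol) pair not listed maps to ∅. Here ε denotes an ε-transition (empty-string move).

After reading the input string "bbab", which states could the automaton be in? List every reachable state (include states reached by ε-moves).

{0, 2, 3, 5}

Start in {0}.
Read 'b': 0→{1}; now {1}.
Read 'b': 1→{4}; now {4}.
Read 'a': 4→{3, 4}; union {3, 4}; ε-closure = {3, 4, 5}.
Read 'b': 3→{2}, 4→{0, 3}, 5→∅; union {0, 2, 3}; ε-closure = {0, 2, 3, 5}.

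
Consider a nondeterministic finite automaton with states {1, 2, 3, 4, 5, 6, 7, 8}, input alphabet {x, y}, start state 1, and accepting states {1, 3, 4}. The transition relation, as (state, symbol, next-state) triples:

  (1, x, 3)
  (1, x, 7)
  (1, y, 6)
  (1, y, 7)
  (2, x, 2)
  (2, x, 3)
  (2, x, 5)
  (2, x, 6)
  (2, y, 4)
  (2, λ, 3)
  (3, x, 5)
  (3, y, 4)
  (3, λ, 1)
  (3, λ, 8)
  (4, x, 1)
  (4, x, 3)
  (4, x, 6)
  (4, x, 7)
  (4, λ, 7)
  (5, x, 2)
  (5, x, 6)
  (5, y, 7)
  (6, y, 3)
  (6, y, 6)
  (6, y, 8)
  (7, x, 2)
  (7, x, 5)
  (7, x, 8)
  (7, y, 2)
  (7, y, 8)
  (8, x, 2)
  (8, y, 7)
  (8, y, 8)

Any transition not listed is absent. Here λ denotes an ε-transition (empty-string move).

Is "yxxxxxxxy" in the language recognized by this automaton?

Start in {1}.
Read 'y': {1} → {6, 7}.
Read 'x': {6, 7} → {1, 2, 3, 5, 8}.
Read 'x': {1, 2, 3, 5, 8} → {1, 2, 3, 5, 6, 7, 8}.
Read 'x': {1, 2, 3, 5, 6, 7, 8} → {1, 2, 3, 5, 6, 7, 8}.
Read 'x': {1, 2, 3, 5, 6, 7, 8} → {1, 2, 3, 5, 6, 7, 8}.
Read 'x': {1, 2, 3, 5, 6, 7, 8} → {1, 2, 3, 5, 6, 7, 8}.
Read 'x': {1, 2, 3, 5, 6, 7, 8} → {1, 2, 3, 5, 6, 7, 8}.
Read 'x': {1, 2, 3, 5, 6, 7, 8} → {1, 2, 3, 5, 6, 7, 8}.
Read 'y': {1, 2, 3, 5, 6, 7, 8} → {1, 2, 3, 4, 6, 7, 8}.
The final set {1, 2, 3, 4, 6, 7, 8} contains the accepting states 1, 3, 4.

Yes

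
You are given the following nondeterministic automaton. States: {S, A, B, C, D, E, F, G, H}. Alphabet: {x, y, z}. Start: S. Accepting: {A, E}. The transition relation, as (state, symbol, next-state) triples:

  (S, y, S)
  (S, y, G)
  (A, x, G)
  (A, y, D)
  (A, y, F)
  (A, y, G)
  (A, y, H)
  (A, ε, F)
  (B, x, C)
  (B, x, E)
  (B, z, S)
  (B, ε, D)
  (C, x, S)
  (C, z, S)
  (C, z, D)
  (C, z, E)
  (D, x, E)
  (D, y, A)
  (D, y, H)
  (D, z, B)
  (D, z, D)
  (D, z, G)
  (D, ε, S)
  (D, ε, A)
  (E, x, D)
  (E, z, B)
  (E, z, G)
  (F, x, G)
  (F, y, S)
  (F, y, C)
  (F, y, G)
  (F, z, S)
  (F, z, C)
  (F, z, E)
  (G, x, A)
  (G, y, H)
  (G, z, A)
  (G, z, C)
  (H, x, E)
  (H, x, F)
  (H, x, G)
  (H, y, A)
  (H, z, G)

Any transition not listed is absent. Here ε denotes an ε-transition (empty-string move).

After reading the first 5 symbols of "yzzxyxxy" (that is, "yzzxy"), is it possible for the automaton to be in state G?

Start in {S}.
Read 'y': {S} → {S, G}.
Read 'z': {S, G} → {A, C, F}.
Read 'z': {A, C, F} → {S, A, C, D, E, F}.
Read 'x': {S, A, C, D, E, F} → {S, A, D, E, F, G}.
Read 'y': {S, A, D, E, F, G} → {S, A, C, D, F, G, H}.
State G is in {S, A, C, D, F, G, H}.

Yes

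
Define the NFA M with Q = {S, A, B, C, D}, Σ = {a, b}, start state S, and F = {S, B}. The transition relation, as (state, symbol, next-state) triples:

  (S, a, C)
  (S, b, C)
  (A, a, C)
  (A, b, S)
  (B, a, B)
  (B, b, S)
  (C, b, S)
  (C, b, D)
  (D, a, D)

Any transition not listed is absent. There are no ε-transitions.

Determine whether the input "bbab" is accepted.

Yes

Start in {S}.
Read 'b': S→{C}; now {C}.
Read 'b': C→{S, D}; now {S, D}.
Read 'a': S→{C}, D→{D}; now {C, D}.
Read 'b': C→{S, D}, D→∅; now {S, D}.
The final set {S, D} contains the accepting state S.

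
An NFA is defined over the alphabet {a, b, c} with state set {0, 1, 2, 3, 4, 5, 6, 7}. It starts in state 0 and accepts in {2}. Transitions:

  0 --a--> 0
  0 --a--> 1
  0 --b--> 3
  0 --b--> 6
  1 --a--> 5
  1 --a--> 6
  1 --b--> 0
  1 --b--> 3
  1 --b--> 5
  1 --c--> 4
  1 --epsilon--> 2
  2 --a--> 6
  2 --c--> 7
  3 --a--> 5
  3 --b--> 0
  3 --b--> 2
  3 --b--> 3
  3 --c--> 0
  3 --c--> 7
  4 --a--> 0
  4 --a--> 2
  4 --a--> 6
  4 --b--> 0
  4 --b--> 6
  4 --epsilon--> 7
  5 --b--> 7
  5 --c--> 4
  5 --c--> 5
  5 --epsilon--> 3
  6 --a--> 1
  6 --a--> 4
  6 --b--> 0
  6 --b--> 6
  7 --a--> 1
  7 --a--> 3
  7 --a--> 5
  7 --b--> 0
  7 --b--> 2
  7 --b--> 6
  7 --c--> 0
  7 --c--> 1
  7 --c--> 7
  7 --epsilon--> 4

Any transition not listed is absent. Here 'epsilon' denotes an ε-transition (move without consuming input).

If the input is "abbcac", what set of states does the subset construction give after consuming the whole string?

{0, 3, 4, 5, 7}

Start in {0}.
Read 'a': 0→{0, 1}; union {0, 1}; ε-closure = {0, 1, 2}.
Read 'b': 0→{3, 6}, 1→{0, 3, 5}, 2→∅; now {0, 3, 5, 6}.
Read 'b': 0→{3, 6}, 3→{0, 2, 3}, 5→{7}, 6→{0, 6}; union {0, 2, 3, 6, 7}; ε-closure = {0, 2, 3, 4, 6, 7}.
Read 'c': 0→∅, 2→{7}, 3→{0, 7}, 4→∅, 6→∅, 7→{0, 1, 7}; union {0, 1, 7}; ε-closure = {0, 1, 2, 4, 7}.
Read 'a': 0→{0, 1}, 1→{5, 6}, 2→{6}, 4→{0, 2, 6}, 7→{1, 3, 5}; now {0, 1, 2, 3, 5, 6}.
Read 'c': 0→∅, 1→{4}, 2→{7}, 3→{0, 7}, 5→{4, 5}, 6→∅; union {0, 4, 5, 7}; ε-closure = {0, 3, 4, 5, 7}.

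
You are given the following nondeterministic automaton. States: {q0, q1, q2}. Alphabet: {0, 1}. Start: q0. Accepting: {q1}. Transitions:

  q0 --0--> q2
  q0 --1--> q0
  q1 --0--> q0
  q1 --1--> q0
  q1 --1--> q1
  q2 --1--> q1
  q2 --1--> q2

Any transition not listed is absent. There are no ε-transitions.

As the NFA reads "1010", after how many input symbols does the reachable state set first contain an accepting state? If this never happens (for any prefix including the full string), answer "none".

3

Start in {q0}.
Read '1': {q0} → {q0}.
Read '0': {q0} → {q2}.
Read '1': {q2} → {q1, q2}.
None of the earlier sets intersect F, but {q1, q2} does.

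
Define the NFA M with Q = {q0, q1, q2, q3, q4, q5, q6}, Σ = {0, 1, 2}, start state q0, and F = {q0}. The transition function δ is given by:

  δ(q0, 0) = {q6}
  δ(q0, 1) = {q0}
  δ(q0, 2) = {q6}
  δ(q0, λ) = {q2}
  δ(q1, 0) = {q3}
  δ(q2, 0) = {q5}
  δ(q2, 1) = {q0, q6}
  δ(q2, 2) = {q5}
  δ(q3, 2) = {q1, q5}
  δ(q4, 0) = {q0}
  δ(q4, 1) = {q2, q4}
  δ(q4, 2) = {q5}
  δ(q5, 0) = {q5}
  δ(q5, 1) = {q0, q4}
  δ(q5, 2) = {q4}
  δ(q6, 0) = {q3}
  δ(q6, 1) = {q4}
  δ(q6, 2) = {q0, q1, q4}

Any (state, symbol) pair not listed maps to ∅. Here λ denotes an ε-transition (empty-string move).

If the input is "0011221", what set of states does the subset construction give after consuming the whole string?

{q0, q2, q4, q6}

Start: ε-closure({q0}) = {q0, q2}.
Read '0': q0→{q6}, q2→{q5}; now {q5, q6}.
Read '0': q5→{q5}, q6→{q3}; now {q3, q5}.
Read '1': q3→∅, q5→{q0, q4}; union {q0, q4}; ε-closure = {q0, q2, q4}.
Read '1': q0→{q0}, q2→{q0, q6}, q4→{q2, q4}; now {q0, q2, q4, q6}.
Read '2': q0→{q6}, q2→{q5}, q4→{q5}, q6→{q0, q1, q4}; union {q0, q1, q4, q5, q6}; ε-closure = {q0, q1, q2, q4, q5, q6}.
Read '2': q0→{q6}, q1→∅, q2→{q5}, q4→{q5}, q5→{q4}, q6→{q0, q1, q4}; union {q0, q1, q4, q5, q6}; ε-closure = {q0, q1, q2, q4, q5, q6}.
Read '1': q0→{q0}, q1→∅, q2→{q0, q6}, q4→{q2, q4}, q5→{q0, q4}, q6→{q4}; now {q0, q2, q4, q6}.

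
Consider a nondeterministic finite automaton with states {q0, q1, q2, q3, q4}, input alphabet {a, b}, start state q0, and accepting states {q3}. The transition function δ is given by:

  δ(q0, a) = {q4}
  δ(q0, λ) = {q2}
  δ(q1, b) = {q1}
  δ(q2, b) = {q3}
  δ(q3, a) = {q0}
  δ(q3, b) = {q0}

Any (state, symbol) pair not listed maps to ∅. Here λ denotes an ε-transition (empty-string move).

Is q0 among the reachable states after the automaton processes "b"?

Start: ε-closure({q0}) = {q0, q2}.
Read 'b': {q0, q2} → {q3}.
State q0 is not in {q3}.

No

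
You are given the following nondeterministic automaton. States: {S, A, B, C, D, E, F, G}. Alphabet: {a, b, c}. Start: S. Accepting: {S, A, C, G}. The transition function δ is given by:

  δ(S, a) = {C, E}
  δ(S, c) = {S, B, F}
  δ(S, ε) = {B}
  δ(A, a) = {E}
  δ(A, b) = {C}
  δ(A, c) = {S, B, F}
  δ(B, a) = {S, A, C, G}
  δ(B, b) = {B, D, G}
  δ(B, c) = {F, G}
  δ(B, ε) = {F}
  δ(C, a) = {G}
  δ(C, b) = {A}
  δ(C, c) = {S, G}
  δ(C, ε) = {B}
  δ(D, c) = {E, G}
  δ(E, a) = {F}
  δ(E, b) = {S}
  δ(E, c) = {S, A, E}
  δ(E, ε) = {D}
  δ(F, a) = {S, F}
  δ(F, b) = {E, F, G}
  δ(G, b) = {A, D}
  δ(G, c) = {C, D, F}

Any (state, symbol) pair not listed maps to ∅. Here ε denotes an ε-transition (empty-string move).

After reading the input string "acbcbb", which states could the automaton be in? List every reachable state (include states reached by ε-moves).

Start: ε-closure({S}) = {S, B, F}.
Read 'a': {S, B, F} → {S, A, B, C, D, E, F, G}.
Read 'c': {S, A, B, C, D, E, F, G} → {S, A, B, C, D, E, F, G}.
Read 'b': {S, A, B, C, D, E, F, G} → {S, A, B, C, D, E, F, G}.
Read 'c': {S, A, B, C, D, E, F, G} → {S, A, B, C, D, E, F, G}.
Read 'b': {S, A, B, C, D, E, F, G} → {S, A, B, C, D, E, F, G}.
Read 'b': {S, A, B, C, D, E, F, G} → {S, A, B, C, D, E, F, G}.

{S, A, B, C, D, E, F, G}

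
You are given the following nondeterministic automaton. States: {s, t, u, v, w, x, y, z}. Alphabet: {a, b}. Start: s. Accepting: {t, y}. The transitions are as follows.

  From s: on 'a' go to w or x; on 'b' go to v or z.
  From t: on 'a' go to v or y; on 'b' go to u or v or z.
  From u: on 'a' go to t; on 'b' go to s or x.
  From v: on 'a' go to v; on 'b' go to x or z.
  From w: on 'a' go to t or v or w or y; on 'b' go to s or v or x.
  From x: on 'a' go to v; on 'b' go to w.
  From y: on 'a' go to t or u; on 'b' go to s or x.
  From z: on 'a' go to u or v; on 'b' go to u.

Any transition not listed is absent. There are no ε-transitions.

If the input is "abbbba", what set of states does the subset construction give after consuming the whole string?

{t, u, v, w, x, y}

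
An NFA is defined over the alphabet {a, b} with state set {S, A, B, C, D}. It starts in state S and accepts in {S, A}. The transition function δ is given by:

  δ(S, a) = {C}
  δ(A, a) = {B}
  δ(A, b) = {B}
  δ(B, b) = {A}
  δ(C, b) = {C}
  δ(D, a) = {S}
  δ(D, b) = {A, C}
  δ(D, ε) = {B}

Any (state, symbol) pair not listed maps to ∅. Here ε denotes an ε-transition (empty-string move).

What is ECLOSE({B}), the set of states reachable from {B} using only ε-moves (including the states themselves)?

Begin with {B}.
No ε-moves leave this set, so the closure equals the set itself.

{B}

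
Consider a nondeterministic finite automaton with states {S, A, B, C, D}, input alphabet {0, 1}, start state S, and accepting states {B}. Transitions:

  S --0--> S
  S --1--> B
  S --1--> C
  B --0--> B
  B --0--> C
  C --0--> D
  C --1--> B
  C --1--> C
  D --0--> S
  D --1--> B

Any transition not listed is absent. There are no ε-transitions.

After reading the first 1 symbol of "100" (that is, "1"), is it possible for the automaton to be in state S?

No

Start in {S}.
Read '1': {S} → {B, C}.
State S is not in {B, C}.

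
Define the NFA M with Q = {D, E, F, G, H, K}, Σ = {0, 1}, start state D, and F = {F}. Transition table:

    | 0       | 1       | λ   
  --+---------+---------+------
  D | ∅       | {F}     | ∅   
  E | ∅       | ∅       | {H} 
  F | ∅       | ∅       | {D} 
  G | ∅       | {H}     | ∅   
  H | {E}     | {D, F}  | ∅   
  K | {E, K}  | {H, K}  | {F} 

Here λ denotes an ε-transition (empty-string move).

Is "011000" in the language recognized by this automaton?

No

Start in {D}.
Read '0': {D} → ∅.
The set is empty and remains empty for the remaining 5 symbols.
The final set ∅ contains no accepting state.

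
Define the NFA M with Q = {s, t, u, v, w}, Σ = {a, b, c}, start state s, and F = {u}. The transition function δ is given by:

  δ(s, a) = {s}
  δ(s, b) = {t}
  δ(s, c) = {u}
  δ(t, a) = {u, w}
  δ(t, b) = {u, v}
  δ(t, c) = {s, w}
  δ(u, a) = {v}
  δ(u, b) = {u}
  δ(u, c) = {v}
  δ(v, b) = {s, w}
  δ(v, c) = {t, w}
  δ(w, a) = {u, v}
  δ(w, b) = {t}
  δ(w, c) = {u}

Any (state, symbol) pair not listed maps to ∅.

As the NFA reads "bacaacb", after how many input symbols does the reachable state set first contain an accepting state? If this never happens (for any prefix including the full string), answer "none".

Start in {s}.
Read 'b': s→{t}; now {t}.
Read 'a': t→{u, w}; now {u, w}.
None of the earlier sets intersect F, but {u, w} does.

2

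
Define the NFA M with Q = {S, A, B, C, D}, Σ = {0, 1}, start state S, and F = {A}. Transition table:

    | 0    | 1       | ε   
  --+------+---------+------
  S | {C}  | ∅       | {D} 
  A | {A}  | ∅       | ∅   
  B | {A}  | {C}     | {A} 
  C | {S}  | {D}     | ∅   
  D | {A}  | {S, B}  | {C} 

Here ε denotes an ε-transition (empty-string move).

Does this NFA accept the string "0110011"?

Start: ε-closure({S}) = {S, C, D}.
Read '0': {S, C, D} → {S, A, C, D}.
Read '1': {S, A, C, D} → {S, A, B, C, D}.
Read '1': {S, A, B, C, D} → {S, A, B, C, D}.
Read '0': {S, A, B, C, D} → {S, A, C, D}.
Read '0': {S, A, C, D} → {S, A, C, D}.
Read '1': {S, A, C, D} → {S, A, B, C, D}.
Read '1': {S, A, B, C, D} → {S, A, B, C, D}.
The final set {S, A, B, C, D} contains the accepting state A.

Yes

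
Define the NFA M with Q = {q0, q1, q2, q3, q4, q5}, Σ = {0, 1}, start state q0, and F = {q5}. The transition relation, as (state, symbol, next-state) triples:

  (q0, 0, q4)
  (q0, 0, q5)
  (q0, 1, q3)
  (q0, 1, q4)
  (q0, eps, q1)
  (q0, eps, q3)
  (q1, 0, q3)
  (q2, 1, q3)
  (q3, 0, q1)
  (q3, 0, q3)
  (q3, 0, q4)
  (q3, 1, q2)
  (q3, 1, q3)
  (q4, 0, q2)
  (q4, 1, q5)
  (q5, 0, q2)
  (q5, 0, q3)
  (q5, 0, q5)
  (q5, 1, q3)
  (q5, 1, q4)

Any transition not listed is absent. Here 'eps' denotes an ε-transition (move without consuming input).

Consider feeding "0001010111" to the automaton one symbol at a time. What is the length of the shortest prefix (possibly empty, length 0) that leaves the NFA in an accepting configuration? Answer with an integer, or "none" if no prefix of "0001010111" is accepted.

Start: ε-closure({q0}) = {q0, q1, q3}.
Read '0': {q0, q1, q3} → {q1, q3, q4, q5}.
None of the earlier sets intersect F, but {q1, q3, q4, q5} does.

1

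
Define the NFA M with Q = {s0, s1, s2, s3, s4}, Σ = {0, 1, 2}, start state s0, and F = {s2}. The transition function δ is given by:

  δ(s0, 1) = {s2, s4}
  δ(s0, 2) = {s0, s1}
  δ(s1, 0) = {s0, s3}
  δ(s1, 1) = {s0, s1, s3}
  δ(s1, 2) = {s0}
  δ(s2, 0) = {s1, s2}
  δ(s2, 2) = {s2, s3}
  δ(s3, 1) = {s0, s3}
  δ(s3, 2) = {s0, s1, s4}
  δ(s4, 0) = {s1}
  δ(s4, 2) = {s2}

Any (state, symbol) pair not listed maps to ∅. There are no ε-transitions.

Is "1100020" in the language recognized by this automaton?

Start in {s0}.
Read '1': {s0} → {s2, s4}.
Read '1': {s2, s4} → ∅.
The set is empty and remains empty for the remaining 5 symbols.
The final set ∅ contains no accepting state.

No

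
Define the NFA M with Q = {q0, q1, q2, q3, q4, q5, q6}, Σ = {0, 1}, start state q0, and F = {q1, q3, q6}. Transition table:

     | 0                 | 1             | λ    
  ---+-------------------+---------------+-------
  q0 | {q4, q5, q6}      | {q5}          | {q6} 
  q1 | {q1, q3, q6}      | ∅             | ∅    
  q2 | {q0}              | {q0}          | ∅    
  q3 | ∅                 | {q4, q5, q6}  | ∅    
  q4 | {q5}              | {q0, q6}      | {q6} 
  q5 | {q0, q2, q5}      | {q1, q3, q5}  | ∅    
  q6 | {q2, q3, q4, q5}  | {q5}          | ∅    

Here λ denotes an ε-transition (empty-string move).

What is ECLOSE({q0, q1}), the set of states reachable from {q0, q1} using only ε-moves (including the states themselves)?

{q0, q1, q6}

Begin with {q0, q1}.
ε-move q0 → q6; add q6.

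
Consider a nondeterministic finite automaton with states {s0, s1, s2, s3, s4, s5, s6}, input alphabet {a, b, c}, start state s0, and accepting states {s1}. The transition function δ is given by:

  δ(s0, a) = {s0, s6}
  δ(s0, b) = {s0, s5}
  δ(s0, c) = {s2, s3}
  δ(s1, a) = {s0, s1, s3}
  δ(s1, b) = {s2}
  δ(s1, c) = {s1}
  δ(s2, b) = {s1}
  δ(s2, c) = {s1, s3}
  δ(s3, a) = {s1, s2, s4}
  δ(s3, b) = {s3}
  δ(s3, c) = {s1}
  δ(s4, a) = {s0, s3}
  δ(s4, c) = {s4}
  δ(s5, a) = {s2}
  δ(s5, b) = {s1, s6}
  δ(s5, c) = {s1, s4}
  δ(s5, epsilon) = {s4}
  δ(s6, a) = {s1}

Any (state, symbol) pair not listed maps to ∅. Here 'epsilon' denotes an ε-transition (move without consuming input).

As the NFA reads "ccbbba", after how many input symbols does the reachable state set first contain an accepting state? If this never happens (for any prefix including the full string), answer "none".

2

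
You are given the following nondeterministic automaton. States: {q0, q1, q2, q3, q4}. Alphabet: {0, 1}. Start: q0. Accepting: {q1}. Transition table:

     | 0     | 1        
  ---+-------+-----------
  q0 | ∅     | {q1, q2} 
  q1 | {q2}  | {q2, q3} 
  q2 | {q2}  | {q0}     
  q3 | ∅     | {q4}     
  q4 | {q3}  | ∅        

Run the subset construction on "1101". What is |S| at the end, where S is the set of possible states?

1

Start in {q0}.
Read '1': {q0} → {q1, q2}.
Read '1': {q1, q2} → {q0, q2, q3}.
Read '0': {q0, q2, q3} → {q2}.
Read '1': {q2} → {q0}.
That set has 1 state.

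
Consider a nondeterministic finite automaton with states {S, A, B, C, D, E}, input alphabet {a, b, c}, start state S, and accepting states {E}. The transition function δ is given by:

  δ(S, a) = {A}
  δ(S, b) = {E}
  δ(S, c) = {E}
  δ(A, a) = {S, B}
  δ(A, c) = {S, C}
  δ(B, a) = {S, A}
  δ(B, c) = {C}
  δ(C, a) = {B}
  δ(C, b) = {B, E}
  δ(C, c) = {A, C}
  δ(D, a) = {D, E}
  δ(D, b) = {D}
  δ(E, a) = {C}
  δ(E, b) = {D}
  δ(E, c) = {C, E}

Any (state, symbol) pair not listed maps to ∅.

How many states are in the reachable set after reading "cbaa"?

3

Start in {S}.
Read 'c': {S} → {E}.
Read 'b': {E} → {D}.
Read 'a': {D} → {D, E}.
Read 'a': {D, E} → {C, D, E}.
That set has 3 states.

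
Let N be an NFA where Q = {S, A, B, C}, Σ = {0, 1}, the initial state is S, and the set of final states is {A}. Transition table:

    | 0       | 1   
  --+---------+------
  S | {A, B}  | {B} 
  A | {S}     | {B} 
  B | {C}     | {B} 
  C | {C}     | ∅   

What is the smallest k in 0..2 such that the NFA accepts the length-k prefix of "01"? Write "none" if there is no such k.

1

Start in {S}.
Read '0': S→{A, B}; now {A, B}.
None of the earlier sets intersect F, but {A, B} does.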